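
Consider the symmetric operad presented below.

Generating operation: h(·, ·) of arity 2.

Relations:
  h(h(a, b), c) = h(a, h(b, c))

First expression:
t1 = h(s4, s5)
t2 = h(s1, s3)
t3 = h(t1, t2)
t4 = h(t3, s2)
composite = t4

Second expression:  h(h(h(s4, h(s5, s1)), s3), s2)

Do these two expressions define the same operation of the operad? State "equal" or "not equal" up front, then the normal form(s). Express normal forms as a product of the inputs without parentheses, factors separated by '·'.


Reducing the first expression gives s4 · s5 · s1 · s3 · s2
Reducing the second expression gives s4 · s5 · s1 · s3 · s2
The normal forms match — equal.

equal; the common form is s4 · s5 · s1 · s3 · s2


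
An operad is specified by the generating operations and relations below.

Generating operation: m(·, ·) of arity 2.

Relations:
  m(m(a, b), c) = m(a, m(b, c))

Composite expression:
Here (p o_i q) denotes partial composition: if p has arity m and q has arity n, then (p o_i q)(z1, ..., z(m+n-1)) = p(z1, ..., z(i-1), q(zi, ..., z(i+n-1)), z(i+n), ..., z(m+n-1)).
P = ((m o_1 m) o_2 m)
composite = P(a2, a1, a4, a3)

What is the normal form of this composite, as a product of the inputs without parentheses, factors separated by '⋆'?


a2 ⋆ a1 ⋆ a4 ⋆ a3


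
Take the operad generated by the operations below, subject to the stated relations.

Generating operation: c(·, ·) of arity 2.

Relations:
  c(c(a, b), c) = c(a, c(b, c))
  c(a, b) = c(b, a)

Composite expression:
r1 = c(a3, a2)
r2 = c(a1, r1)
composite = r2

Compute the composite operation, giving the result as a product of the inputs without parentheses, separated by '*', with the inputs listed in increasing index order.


Both nesting and order wash out for c; what remains is which a's occur.
c(a3, a2) linearizes to a3 * a2
c(a1, c(a3, a2)) linearizes to a1 * a3 * a2
sorting the factors by input index: a1 * a2 * a3

a1 * a2 * a3


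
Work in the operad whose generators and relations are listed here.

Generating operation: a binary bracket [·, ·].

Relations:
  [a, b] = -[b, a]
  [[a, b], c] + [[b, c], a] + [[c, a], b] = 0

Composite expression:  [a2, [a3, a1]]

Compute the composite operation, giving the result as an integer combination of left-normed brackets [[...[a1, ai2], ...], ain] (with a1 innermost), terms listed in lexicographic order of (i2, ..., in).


[[a1, a3], a2]

Skip Jacobi rewriting: expand, keep a1-initial words, read off terms.
Composite bracket: [a2, [a3, a1]]
Applying ab - ba throughout gives 4 signed words (2^2 = 4).
The a1-initial words carry the normal form:
  a1a3a2 (sign +1) contributes +[[a1, a3], a2]


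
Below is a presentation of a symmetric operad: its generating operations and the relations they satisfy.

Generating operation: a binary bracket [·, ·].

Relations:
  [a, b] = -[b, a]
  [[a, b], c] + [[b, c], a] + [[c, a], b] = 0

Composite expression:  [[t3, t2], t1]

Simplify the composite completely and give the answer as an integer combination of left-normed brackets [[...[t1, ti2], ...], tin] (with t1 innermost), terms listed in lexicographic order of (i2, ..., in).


[[t1, t2], t3] - [[t1, t3], t2]


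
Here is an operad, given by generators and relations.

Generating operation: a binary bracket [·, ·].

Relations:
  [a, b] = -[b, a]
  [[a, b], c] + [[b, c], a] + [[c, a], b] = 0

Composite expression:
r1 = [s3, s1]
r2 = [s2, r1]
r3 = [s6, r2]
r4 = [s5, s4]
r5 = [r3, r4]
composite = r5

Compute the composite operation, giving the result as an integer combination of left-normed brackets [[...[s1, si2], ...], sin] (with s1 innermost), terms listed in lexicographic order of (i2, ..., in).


[[[[[s1, s3], s2], s6], s4], s5] - [[[[[s1, s3], s2], s6], s5], s4]

Expand each bracket as ab - ba; the s1-initial words give the coefficients.
Composite bracket: [[s6, [s2, [s3, s1]]], [s5, s4]]
The bracket unfolds into 32 signed words via [a, b] = ab - ba (2^5 = 32).
Keep just the words that open with s1:
  from s1s3s2s6s4s5, sign +1: term +[[[[[s1, s3], s2], s6], s4], s5]
  from s1s3s2s6s5s4, sign -1: term -[[[[[s1, s3], s2], s6], s5], s4]


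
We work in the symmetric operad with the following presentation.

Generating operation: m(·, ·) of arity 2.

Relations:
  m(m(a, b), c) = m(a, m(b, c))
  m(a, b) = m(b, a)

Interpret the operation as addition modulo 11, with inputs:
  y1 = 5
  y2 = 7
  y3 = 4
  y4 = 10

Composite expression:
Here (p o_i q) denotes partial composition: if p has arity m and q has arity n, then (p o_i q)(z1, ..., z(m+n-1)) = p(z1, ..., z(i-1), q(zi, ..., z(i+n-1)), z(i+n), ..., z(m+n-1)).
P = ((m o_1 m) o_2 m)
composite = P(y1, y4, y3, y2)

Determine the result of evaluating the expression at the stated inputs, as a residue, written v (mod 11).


4 (mod 11)

m(y4, y3) = 3
m(y1, m(y4, y3)) = 8
m(m(y1, m(y4, y3)), y2) = 4


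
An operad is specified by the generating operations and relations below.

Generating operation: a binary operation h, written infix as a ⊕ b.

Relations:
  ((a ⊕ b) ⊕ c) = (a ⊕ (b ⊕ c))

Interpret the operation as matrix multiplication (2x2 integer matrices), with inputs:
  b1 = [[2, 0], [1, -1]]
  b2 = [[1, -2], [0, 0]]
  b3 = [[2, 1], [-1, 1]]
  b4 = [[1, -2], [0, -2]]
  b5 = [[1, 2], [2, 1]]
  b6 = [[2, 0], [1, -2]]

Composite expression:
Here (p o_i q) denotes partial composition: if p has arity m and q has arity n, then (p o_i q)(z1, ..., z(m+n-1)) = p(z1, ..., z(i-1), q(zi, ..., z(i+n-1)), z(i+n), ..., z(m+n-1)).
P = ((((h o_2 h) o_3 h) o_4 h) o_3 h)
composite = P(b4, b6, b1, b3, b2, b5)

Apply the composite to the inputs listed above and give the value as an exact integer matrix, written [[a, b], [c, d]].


[[-36, 0], [-12, 0]]

(b1 ⊕ b3) = [[4, 2], [3, 0]]
(b2 ⊕ b5) = [[-3, 0], [0, 0]]
((b1 ⊕ b3) ⊕ (b2 ⊕ b5)) = [[-12, 0], [-9, 0]]
(b6 ⊕ ((b1 ⊕ b3) ⊕ (b2 ⊕ b5))) = [[-24, 0], [6, 0]]
(b4 ⊕ (b6 ⊕ ((b1 ⊕ b3) ⊕ (b2 ⊕ b5)))) = [[-36, 0], [-12, 0]]


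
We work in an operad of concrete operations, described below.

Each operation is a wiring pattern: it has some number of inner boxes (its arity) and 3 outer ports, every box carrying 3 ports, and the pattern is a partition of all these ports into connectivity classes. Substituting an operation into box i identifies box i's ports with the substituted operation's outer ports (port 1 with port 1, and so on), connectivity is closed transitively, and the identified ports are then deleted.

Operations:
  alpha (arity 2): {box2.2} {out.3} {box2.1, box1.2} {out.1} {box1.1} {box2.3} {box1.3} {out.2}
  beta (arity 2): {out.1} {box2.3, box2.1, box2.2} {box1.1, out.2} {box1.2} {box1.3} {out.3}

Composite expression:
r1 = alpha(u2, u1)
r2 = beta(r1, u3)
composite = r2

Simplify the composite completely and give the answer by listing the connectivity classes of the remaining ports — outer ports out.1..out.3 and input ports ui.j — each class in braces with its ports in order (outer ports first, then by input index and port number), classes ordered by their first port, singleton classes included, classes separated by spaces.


{out.1} {out.2} {out.3} {u1.1, u2.2} {u1.2} {u1.3} {u2.1} {u2.3} {u3.1, u3.2, u3.3}

After gluing at beta, chains via deleted ports link the u-ports.
after alpha, the pattern on (u2, u1) reads {out.1} {out.2} {out.3} {u1.1, u2.2} {u1.2} {u1.3} {u2.1} {u2.3} (out.j = its outer ports)
after beta, the pattern on (u2, u1, u3) reads {out.1} {out.2} {out.3} {u1.1, u2.2} {u1.2} {u1.3} {u2.1} {u2.3} {u3.1, u3.2, u3.3} (out.j = its outer ports)


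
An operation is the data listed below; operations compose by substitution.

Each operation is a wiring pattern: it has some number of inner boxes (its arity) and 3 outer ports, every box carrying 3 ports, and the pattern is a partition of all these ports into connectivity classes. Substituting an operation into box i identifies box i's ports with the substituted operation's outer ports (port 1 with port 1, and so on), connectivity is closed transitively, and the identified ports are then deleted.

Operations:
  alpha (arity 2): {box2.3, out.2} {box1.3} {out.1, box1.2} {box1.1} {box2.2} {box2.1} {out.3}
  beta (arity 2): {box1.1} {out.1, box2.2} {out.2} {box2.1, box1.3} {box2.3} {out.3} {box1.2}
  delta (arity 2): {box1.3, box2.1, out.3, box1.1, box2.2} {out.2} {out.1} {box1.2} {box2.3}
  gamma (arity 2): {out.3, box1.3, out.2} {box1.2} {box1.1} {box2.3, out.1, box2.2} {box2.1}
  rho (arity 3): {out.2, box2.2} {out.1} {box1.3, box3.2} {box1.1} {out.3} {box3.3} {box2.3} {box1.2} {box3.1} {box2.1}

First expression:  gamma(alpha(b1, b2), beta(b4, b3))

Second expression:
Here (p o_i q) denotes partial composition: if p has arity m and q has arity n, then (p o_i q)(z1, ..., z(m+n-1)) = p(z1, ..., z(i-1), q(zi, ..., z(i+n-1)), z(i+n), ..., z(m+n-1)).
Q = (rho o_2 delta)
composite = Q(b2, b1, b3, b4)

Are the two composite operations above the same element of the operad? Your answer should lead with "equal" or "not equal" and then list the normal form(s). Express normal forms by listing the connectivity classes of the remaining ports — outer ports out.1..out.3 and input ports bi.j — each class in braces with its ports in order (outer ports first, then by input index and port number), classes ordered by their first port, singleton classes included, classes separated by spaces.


The first expression reduces to {out.1} {out.2, out.3} {b1.1} {b1.2} {b1.3} {b2.1} {b2.2} {b2.3} {b3.1, b4.3} {b3.2} {b3.3} {b4.1} {b4.2}
The second expression reduces to {out.1} {out.2} {out.3} {b1.1, b1.3, b3.1, b3.2} {b1.2} {b2.1} {b2.2} {b2.3, b4.2} {b3.3} {b4.1} {b4.3}
The forms do not match — not equal.

not equal; the first gives {out.1} {out.2, out.3} {b1.1} {b1.2} {b1.3} {b2.1} {b2.2} {b2.3} {b3.1, b4.3} {b3.2} {b3.3} {b4.1} {b4.2} and the second {out.1} {out.2} {out.3} {b1.1, b1.3, b3.1, b3.2} {b1.2} {b2.1} {b2.2} {b2.3, b4.2} {b3.3} {b4.1} {b4.3}


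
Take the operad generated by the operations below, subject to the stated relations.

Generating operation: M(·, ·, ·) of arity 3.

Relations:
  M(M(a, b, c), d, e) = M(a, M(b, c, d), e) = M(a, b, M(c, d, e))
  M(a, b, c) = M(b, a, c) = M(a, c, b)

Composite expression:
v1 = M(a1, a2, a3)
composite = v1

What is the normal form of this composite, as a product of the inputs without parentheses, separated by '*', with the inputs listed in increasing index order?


a1 * a2 * a3


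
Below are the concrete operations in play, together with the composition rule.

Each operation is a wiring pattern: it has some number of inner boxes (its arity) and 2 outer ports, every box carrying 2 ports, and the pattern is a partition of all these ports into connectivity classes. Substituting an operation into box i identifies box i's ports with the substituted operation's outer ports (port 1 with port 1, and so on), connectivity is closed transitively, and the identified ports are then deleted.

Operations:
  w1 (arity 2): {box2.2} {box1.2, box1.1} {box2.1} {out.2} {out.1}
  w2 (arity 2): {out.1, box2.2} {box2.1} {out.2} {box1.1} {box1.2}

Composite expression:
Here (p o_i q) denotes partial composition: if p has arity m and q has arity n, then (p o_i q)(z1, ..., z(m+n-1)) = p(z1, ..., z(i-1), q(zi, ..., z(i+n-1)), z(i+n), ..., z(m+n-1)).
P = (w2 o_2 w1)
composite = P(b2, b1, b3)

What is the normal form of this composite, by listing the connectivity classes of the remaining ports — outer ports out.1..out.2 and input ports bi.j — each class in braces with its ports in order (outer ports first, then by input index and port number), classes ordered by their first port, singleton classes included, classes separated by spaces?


{out.1} {out.2} {b1.1, b1.2} {b2.1} {b2.2} {b3.1} {b3.2}


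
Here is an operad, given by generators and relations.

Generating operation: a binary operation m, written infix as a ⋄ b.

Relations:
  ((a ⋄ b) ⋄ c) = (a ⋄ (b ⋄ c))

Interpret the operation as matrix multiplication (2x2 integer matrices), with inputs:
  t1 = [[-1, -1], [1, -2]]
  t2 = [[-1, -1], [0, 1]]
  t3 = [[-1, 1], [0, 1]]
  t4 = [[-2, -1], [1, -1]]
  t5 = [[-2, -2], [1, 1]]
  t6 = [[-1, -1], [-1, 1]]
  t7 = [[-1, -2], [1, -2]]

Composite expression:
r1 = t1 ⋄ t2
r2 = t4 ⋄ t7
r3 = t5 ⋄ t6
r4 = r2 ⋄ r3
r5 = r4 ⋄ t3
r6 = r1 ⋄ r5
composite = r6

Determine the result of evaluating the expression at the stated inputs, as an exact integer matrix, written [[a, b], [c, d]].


[[8, -8], [-32, 32]]

(t1 ⋄ t2) = [[1, 0], [-1, -3]]
(t4 ⋄ t7) = [[1, 6], [-2, 0]]
(t5 ⋄ t6) = [[4, 0], [-2, 0]]
((t4 ⋄ t7) ⋄ (t5 ⋄ t6)) = [[-8, 0], [-8, 0]]
(((t4 ⋄ t7) ⋄ (t5 ⋄ t6)) ⋄ t3) = [[8, -8], [8, -8]]
((t1 ⋄ t2) ⋄ (((t4 ⋄ t7) ⋄ (t5 ⋄ t6)) ⋄ t3)) = [[8, -8], [-32, 32]]


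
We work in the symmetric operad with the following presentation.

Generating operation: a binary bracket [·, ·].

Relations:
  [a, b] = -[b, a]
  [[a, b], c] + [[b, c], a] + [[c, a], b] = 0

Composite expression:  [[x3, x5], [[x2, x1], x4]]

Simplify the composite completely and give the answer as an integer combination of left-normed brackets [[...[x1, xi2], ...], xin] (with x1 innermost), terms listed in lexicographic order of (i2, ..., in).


[[[[x1, x2], x4], x3], x5] - [[[[x1, x2], x4], x5], x3]

In the tensor algebra, words opening x1 carry the x1-anchored form.
Composite bracket: [[x3, x5], [[x2, x1], x4]]
Under [a, b] = ab - ba we get 16 signed associative words (2^4 = 16).
Words beginning with x1 determine it all:
  from x1x2x4x3x5, sign +1: term +[[[[x1, x2], x4], x3], x5]
  from x1x2x4x5x3, sign -1: term -[[[[x1, x2], x4], x5], x3]


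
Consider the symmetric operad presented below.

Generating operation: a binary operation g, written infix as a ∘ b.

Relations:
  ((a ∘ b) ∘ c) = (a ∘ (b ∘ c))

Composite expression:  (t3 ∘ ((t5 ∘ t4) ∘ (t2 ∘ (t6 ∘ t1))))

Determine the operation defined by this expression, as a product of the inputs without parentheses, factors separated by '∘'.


Associativity of g dissolves the nesting; only the t-input order survives.
(t5 ∘ t4) collapses to t5 ∘ t4
(t6 ∘ t1) collapses to t6 ∘ t1
(t2 ∘ (t6 ∘ t1)) collapses to t2 ∘ t6 ∘ t1
((t5 ∘ t4) ∘ (t2 ∘ (t6 ∘ t1))) collapses to t5 ∘ t4 ∘ t2 ∘ t6 ∘ t1
(t3 ∘ ((t5 ∘ t4) ∘ (t2 ∘ (t6 ∘ t1)))) collapses to t3 ∘ t5 ∘ t4 ∘ t2 ∘ t6 ∘ t1

t3 ∘ t5 ∘ t4 ∘ t2 ∘ t6 ∘ t1


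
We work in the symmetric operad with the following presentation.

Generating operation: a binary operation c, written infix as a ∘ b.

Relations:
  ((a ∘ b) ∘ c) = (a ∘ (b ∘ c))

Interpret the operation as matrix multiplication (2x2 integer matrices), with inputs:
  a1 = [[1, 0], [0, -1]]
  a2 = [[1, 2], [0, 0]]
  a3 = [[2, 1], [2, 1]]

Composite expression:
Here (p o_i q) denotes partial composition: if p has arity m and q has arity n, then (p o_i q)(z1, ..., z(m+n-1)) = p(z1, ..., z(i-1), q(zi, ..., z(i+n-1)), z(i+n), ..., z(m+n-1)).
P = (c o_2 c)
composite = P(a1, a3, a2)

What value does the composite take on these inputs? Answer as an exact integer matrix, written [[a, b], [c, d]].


(a3 ∘ a2) = [[2, 4], [2, 4]]
(a1 ∘ (a3 ∘ a2)) = [[2, 4], [-2, -4]]

[[2, 4], [-2, -4]]


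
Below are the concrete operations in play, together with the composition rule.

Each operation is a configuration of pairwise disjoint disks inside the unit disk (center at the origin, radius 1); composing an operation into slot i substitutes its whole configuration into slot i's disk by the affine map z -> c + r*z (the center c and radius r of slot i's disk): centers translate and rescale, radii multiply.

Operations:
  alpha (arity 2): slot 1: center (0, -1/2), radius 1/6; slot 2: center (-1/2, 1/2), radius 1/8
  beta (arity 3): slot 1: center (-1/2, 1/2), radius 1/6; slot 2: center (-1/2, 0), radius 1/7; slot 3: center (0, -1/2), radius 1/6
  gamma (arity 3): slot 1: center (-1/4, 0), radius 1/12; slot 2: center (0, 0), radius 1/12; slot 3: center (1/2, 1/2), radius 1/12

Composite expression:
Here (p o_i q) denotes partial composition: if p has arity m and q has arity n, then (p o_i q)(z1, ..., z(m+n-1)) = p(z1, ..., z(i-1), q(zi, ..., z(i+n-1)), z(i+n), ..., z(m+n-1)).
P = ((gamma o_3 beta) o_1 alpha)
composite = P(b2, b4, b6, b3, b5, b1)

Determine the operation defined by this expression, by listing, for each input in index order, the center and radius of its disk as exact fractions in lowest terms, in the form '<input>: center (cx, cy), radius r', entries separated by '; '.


Only the slot chain above each b matters under gamma; compose those maps.
input b2: applying the 2 nested substitutions gives center (-1/4, -1/24), radius 1/72
input b4: applying the 2 nested substitutions gives center (-7/24, 1/24), radius 1/96
input b6: applying the 1 nested substitution gives center (0, 0), radius 1/12
input b3: applying the 2 nested substitutions gives center (11/24, 13/24), radius 1/72
input b5: applying the 2 nested substitutions gives center (11/24, 1/2), radius 1/84
input b1: applying the 2 nested substitutions gives center (1/2, 11/24), radius 1/72

b1: center (1/2, 11/24), radius 1/72; b2: center (-1/4, -1/24), radius 1/72; b3: center (11/24, 13/24), radius 1/72; b4: center (-7/24, 1/24), radius 1/96; b5: center (11/24, 1/2), radius 1/84; b6: center (0, 0), radius 1/12


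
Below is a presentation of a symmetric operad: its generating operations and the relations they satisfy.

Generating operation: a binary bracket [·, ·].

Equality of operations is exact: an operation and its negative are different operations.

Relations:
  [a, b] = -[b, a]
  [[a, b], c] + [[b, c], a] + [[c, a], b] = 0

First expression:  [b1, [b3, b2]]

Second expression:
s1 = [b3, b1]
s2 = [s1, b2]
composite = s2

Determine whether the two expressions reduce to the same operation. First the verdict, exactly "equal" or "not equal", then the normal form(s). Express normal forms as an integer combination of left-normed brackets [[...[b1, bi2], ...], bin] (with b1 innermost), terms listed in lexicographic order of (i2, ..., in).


not equal: they reduce to -[[b1, b2], b3] + [[b1, b3], b2] and -[[b1, b3], b2]

In normal form, the first expression is -[[b1, b2], b3] + [[b1, b3], b2]
In normal form, the second expression is -[[b1, b3], b2]
Distinct normal forms: not equal.


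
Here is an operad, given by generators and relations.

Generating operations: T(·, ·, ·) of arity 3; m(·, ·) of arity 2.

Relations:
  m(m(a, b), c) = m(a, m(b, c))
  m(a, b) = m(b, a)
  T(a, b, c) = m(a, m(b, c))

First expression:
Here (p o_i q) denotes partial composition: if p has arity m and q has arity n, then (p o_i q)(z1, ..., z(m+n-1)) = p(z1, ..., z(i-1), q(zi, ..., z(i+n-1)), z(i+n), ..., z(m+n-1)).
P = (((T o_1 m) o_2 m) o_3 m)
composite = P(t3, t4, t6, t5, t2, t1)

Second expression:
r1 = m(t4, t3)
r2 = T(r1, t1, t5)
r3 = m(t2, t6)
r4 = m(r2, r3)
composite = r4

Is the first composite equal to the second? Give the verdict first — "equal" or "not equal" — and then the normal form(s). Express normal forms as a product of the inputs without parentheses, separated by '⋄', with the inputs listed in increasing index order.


equal; the common form is t1 ⋄ t2 ⋄ t3 ⋄ t4 ⋄ t5 ⋄ t6

In normal form, the first expression is t1 ⋄ t2 ⋄ t3 ⋄ t4 ⋄ t5 ⋄ t6
In normal form, the second expression is t1 ⋄ t2 ⋄ t3 ⋄ t4 ⋄ t5 ⋄ t6
One common form — equal.


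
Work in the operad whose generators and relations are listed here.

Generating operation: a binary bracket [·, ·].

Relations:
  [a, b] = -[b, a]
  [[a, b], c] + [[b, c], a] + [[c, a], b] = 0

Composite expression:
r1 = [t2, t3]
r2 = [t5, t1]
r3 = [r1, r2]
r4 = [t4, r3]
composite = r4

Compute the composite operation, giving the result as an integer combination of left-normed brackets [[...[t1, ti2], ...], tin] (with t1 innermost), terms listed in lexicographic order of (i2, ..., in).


A multilinear Lie element is pinned by t1-initial words (t1 innermost).
Composite bracket: [t4, [[t2, t3], [t5, t1]]]
Expanding via [a, b] = ab - ba: 16 signed words (2^4 = 16).
Words beginning with t1 determine it all:
  t1t5t2t3t4 appears with sign -1, giving the term -[[[[t1, t5], t2], t3], t4]
  t1t5t3t2t4 appears with sign +1, giving the term +[[[[t1, t5], t3], t2], t4]

-[[[[t1, t5], t2], t3], t4] + [[[[t1, t5], t3], t2], t4]


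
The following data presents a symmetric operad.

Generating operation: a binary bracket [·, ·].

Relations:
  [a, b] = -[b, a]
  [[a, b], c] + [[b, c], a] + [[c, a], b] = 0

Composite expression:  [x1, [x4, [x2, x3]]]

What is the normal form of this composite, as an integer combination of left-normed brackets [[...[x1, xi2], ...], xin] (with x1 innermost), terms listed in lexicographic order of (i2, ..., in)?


-[[[x1, x2], x3], x4] + [[[x1, x3], x2], x4] + [[[x1, x4], x2], x3] - [[[x1, x4], x3], x2]

Left-normed coefficients sit on the x1-initial expansion words.
Composite bracket: [x1, [x4, [x2, x3]]]
Applying ab - ba throughout gives 8 signed words (2^3 = 8).
Words beginning with x1 determine it all:
  x1x2x3x4 (sign -1) contributes -[[[x1, x2], x3], x4]
  x1x3x2x4 (sign +1) contributes +[[[x1, x3], x2], x4]
  x1x4x2x3 (sign +1) contributes +[[[x1, x4], x2], x3]
  x1x4x3x2 (sign -1) contributes -[[[x1, x4], x3], x2]


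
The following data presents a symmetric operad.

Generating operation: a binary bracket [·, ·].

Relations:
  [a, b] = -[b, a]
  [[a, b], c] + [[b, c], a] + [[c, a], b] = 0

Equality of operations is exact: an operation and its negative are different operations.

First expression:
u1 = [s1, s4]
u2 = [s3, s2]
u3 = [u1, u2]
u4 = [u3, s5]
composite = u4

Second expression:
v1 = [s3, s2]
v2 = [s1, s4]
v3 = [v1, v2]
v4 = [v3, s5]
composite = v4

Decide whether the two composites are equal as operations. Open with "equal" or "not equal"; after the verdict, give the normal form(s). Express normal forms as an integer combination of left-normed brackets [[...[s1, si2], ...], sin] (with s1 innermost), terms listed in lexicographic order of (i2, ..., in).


not equal; the first gives -[[[[s1, s4], s2], s3], s5] + [[[[s1, s4], s3], s2], s5] and the second [[[[s1, s4], s2], s3], s5] - [[[[s1, s4], s3], s2], s5]

Reducing the first expression gives -[[[[s1, s4], s2], s3], s5] + [[[[s1, s4], s3], s2], s5]
Reducing the second expression gives [[[[s1, s4], s2], s3], s5] - [[[[s1, s4], s3], s2], s5]
No match — not equal.


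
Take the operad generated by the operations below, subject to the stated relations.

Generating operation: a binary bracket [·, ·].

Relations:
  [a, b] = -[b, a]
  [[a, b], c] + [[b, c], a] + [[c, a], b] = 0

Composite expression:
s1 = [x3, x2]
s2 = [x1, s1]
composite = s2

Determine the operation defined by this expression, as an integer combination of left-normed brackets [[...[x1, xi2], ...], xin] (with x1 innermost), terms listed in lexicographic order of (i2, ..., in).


A multilinear Lie element is pinned by x1-initial words (x1 innermost).
Composite bracket: [x1, [x3, x2]]
Expanding via [a, b] = ab - ba: 4 signed words (2^2 = 4).
Collect the words opening with x1:
  sign of x1x2x3 is -1, so it contributes -[[x1, x2], x3]
  sign of x1x3x2 is +1, so it contributes +[[x1, x3], x2]

-[[x1, x2], x3] + [[x1, x3], x2]


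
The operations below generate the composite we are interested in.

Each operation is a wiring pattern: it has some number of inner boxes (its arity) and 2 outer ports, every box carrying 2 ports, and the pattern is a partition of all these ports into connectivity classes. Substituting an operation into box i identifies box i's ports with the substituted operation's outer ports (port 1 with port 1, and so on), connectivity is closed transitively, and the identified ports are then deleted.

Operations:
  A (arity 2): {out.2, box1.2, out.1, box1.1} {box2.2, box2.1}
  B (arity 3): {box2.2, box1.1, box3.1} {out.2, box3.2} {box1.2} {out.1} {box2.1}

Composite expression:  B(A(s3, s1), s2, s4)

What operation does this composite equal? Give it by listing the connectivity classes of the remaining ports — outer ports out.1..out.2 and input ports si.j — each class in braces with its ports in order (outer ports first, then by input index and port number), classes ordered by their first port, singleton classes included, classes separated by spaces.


{out.1} {out.2, s4.2} {s1.1, s1.2} {s2.1} {s2.2, s3.1, s3.2, s4.1}

Connectivity passes through glued B-boundaries; trace each wire chain.
composing A on (s3, s1), with out.j its own outer ports: {out.1, out.2, s3.1, s3.2} {s1.1, s1.2}
composing B on (s3, s1, s2, s4), with out.j its own outer ports: {out.1} {out.2, s4.2} {s1.1, s1.2} {s2.1} {s2.2, s3.1, s3.2, s4.1}


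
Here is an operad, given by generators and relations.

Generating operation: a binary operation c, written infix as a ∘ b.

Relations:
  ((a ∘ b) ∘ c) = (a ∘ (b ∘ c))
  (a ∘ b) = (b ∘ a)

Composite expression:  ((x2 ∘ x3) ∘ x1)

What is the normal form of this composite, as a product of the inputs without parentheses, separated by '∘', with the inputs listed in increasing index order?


x1 ∘ x2 ∘ x3

Key point: c commutes, so take the x-inputs in any fixed order.
(x2 ∘ x3) reduces to x2 ∘ x3
((x2 ∘ x3) ∘ x1) reduces to x2 ∘ x3 ∘ x1
reordering the factors by index: x1 ∘ x2 ∘ x3


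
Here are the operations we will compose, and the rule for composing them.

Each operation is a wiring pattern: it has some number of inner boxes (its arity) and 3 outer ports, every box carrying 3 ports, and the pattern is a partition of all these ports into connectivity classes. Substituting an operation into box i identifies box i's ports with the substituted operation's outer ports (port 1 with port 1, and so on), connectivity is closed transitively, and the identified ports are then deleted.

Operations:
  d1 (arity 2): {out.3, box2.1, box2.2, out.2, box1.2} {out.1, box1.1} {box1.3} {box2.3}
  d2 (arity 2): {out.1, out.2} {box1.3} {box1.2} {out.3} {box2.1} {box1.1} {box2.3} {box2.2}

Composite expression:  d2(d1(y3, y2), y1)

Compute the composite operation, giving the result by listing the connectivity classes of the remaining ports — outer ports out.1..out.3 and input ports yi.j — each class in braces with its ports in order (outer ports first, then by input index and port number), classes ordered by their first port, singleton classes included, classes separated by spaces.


{out.1, out.2} {out.3} {y1.1} {y1.2} {y1.3} {y2.1, y2.2, y3.2} {y2.3} {y3.1} {y3.3}

Two ports join when wires chain via d2-identified ports.
through d1, on inputs (y3, y2): {out.1, y3.1} {out.2, out.3, y2.1, y2.2, y3.2} {y2.3} {y3.3} (out.j = stage outer ports)
through d2, on inputs (y3, y2, y1): {out.1, out.2} {out.3} {y1.1} {y1.2} {y1.3} {y2.1, y2.2, y3.2} {y2.3} {y3.1} {y3.3} (out.j = stage outer ports)


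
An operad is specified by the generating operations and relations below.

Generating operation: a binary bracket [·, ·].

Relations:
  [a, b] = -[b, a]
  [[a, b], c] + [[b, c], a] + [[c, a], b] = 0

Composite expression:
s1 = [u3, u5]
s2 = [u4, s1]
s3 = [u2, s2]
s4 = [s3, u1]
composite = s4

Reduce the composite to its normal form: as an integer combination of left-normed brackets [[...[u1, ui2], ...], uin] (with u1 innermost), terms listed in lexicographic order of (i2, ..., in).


[[[[u1, u2], u3], u5], u4] - [[[[u1, u2], u4], u3], u5] + [[[[u1, u2], u4], u5], u3] - [[[[u1, u2], u5], u3], u4] - [[[[u1, u3], u5], u4], u2] + [[[[u1, u4], u3], u5], u2] - [[[[u1, u4], u5], u3], u2] + [[[[u1, u5], u3], u4], u2]

Antisymmetry and Jacobi reduce to u1-anchored left-normed brackets.
Composite bracket: [[u2, [u4, [u3, u5]]], u1]
Applying ab - ba throughout gives 16 signed words (2^4 = 16).
Words beginning with u1 determine it all:
  u1u2u3u5u4 (sign +1) contributes +[[[[u1, u2], u3], u5], u4]
  u1u2u4u3u5 (sign -1) contributes -[[[[u1, u2], u4], u3], u5]
  u1u2u4u5u3 (sign +1) contributes +[[[[u1, u2], u4], u5], u3]
  u1u2u5u3u4 (sign -1) contributes -[[[[u1, u2], u5], u3], u4]
  u1u3u5u4u2 (sign -1) contributes -[[[[u1, u3], u5], u4], u2]
  u1u4u3u5u2 (sign +1) contributes +[[[[u1, u4], u3], u5], u2]
  u1u4u5u3u2 (sign -1) contributes -[[[[u1, u4], u5], u3], u2]
  u1u5u3u4u2 (sign +1) contributes +[[[[u1, u5], u3], u4], u2]


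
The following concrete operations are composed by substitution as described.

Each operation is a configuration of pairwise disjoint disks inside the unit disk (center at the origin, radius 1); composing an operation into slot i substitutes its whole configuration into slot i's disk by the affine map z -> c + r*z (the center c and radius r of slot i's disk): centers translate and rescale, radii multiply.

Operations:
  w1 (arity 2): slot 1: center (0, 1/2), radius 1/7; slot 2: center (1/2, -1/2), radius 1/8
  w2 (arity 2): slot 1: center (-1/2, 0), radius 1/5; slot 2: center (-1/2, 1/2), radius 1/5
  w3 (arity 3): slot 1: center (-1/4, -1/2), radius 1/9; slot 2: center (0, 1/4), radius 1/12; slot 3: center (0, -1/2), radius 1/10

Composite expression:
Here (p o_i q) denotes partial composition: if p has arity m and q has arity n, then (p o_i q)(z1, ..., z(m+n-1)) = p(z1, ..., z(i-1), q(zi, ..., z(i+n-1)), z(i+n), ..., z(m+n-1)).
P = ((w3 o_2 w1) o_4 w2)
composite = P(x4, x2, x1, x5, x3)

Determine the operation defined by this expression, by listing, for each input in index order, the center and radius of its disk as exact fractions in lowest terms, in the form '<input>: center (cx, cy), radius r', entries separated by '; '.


Below w3, radii multiply path by path; the x-disk centers shift.
input x4: applying the 1 nested substitution gives center (-1/4, -1/2), radius 1/9
input x2: applying the 2 nested substitutions gives center (0, 7/24), radius 1/84
input x1: applying the 2 nested substitutions gives center (1/24, 5/24), radius 1/96
input x5: applying the 2 nested substitutions gives center (-1/20, -1/2), radius 1/50
input x3: applying the 2 nested substitutions gives center (-1/20, -9/20), radius 1/50

x1: center (1/24, 5/24), radius 1/96; x2: center (0, 7/24), radius 1/84; x3: center (-1/20, -9/20), radius 1/50; x4: center (-1/4, -1/2), radius 1/9; x5: center (-1/20, -1/2), radius 1/50


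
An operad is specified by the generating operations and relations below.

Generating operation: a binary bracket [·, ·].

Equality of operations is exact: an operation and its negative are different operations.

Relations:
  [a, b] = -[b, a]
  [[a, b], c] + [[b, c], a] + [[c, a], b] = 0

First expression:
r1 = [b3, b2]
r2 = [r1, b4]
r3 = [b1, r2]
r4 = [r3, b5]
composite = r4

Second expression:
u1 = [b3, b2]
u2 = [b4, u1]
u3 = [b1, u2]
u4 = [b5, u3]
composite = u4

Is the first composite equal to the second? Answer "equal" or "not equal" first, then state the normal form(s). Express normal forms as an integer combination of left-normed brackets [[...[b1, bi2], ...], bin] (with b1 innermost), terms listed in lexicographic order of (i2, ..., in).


equal: each reduces to -[[[[b1, b2], b3], b4], b5] + [[[[b1, b3], b2], b4], b5] + [[[[b1, b4], b2], b3], b5] - [[[[b1, b4], b3], b2], b5]

In normal form, the first expression is -[[[[b1, b2], b3], b4], b5] + [[[[b1, b3], b2], b4], b5] + [[[[b1, b4], b2], b3], b5] - [[[[b1, b4], b3], b2], b5]
In normal form, the second expression is -[[[[b1, b2], b3], b4], b5] + [[[[b1, b3], b2], b4], b5] + [[[[b1, b4], b2], b3], b5] - [[[[b1, b4], b3], b2], b5]
Same normal form: equal.


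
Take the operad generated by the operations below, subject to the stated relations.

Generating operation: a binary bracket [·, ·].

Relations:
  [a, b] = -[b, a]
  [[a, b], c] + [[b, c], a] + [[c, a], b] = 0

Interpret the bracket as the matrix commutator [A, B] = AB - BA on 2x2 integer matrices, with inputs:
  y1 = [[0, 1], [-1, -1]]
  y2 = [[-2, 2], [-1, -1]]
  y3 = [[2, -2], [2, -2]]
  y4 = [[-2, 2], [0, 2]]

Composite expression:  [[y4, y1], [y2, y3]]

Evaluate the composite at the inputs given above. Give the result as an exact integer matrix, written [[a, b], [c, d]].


[[-12, 48], [-24, 12]]

[y4, y1] = [[-2, -6], [-4, 2]]
[y2, y3] = [[2, -6], [-2, -2]]
[[y4, y1], [y2, y3]] = [[-12, 48], [-24, 12]]


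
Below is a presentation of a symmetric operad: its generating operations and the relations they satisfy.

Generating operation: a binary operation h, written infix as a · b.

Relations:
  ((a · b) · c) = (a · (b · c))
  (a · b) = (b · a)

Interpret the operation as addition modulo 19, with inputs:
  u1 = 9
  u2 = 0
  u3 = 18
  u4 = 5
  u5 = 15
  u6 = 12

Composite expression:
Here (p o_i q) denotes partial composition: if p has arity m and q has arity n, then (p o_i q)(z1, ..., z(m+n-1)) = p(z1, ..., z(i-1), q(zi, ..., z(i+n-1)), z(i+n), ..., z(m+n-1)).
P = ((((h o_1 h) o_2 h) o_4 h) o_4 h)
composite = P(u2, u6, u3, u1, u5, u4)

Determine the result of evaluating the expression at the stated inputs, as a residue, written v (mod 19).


2 (mod 19)

(u6 · u3) = 11
(u2 · (u6 · u3)) = 11
(u1 · u5) = 5
((u1 · u5) · u4) = 10
((u2 · (u6 · u3)) · ((u1 · u5) · u4)) = 2


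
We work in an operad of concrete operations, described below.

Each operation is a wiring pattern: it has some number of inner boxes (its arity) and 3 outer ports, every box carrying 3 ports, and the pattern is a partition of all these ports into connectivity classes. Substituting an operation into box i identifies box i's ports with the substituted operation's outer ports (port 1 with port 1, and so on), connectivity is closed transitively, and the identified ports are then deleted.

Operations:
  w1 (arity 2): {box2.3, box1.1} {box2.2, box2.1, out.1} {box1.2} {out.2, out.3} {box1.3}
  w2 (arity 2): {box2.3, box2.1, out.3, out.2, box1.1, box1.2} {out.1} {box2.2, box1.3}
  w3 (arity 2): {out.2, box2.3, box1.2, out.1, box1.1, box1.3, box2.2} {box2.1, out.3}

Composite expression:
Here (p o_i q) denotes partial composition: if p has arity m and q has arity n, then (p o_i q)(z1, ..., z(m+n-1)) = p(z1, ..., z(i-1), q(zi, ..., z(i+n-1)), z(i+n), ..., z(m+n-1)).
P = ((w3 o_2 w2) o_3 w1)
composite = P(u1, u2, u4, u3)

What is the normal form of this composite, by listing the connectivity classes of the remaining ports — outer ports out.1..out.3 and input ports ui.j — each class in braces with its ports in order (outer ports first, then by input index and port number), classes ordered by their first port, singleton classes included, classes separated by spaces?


{out.1, out.2, u1.1, u1.2, u1.3, u2.1, u2.2, u2.3, u3.1, u3.2} {out.3} {u3.3, u4.1} {u4.2} {u4.3}

After gluing at w3, chains via deleted ports link the u-ports.
composing w1 on (u4, u3), with out.j its own outer ports: {out.1, u3.1, u3.2} {out.2, out.3} {u3.3, u4.1} {u4.2} {u4.3}
composing w2 on (u2, u4, u3), with out.j its own outer ports: {out.1} {out.2, out.3, u2.1, u2.2, u2.3, u3.1, u3.2} {u3.3, u4.1} {u4.2} {u4.3}
composing w3 on (u1, u2, u4, u3), with out.j its own outer ports: {out.1, out.2, u1.1, u1.2, u1.3, u2.1, u2.2, u2.3, u3.1, u3.2} {out.3} {u3.3, u4.1} {u4.2} {u4.3}


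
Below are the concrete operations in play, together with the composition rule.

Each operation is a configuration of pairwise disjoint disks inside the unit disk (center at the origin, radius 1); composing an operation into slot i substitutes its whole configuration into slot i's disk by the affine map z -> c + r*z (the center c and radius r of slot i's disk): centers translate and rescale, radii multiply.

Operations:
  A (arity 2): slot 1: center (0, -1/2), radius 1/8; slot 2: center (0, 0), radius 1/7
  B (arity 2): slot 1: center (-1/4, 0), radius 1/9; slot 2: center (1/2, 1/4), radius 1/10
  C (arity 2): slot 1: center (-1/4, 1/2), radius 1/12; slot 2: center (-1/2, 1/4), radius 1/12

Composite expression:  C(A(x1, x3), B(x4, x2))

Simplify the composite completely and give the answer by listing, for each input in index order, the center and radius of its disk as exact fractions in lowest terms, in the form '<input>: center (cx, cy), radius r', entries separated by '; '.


Follow each x-input down from C: c' goes to c + r*c', radius to r*r'.
x1 passes through 2 substitutions, ending at center (-1/4, 11/24), radius 1/96
x3 passes through 2 substitutions, ending at center (-1/4, 1/2), radius 1/84
x4 passes through 2 substitutions, ending at center (-25/48, 1/4), radius 1/108
x2 passes through 2 substitutions, ending at center (-11/24, 13/48), radius 1/120

x1: center (-1/4, 11/24), radius 1/96; x2: center (-11/24, 13/48), radius 1/120; x3: center (-1/4, 1/2), radius 1/84; x4: center (-25/48, 1/4), radius 1/108


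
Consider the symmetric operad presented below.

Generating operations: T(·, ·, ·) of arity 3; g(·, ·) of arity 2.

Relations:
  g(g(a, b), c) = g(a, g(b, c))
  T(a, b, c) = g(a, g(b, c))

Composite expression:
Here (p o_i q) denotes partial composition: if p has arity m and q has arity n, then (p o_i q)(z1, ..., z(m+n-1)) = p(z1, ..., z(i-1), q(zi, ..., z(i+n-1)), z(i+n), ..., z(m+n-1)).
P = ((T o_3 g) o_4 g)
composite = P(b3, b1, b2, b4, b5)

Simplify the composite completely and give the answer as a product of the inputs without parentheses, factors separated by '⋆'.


b3 ⋆ b1 ⋆ b2 ⋆ b4 ⋆ b5

Key point: T is associative — brackets drop, the b-order remains.
g(b4, b5) unparenthesizes to b4 ⋆ b5
g(b2, g(b4, b5)) unparenthesizes to b2 ⋆ b4 ⋆ b5
T(b3, b1, g(b2, g(b4, b5))) unparenthesizes to b3 ⋆ b1 ⋆ b2 ⋆ b4 ⋆ b5


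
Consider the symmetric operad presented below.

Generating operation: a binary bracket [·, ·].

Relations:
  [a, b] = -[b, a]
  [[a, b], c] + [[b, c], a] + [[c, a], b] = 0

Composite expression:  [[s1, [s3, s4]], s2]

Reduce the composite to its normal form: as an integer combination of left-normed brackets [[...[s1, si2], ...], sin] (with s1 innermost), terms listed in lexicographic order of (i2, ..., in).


[[[s1, s3], s4], s2] - [[[s1, s4], s3], s2]

Expand each bracket as ab - ba; the s1-initial words give the coefficients.
Composite bracket: [[s1, [s3, s4]], s2]
Each bracket splits as ab - ba, giving 8 signed words (2^3 = 8).
The s1-initial words carry the normal form:
  from s1s3s4s2, sign +1: term +[[[s1, s3], s4], s2]
  from s1s4s3s2, sign -1: term -[[[s1, s4], s3], s2]


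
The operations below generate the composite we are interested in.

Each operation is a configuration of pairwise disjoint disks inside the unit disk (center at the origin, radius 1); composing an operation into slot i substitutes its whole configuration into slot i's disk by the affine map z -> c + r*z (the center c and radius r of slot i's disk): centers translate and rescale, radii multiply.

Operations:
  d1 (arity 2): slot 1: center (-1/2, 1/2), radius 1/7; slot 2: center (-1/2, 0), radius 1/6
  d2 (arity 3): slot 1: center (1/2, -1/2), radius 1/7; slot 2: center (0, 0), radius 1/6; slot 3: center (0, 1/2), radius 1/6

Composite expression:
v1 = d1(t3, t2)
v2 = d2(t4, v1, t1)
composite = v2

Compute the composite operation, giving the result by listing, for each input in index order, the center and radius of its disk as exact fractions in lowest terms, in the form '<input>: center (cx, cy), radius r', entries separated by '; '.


t1: center (0, 1/2), radius 1/6; t2: center (-1/12, 0), radius 1/36; t3: center (-1/12, 1/12), radius 1/42; t4: center (1/2, -1/2), radius 1/7

Only the slot chain above each t matters under d2; compose those maps.
t4: after 1 affine step, its disk has center (1/2, -1/2), radius 1/7
t3: after 2 affine steps, its disk has center (-1/12, 1/12), radius 1/42
t2: after 2 affine steps, its disk has center (-1/12, 0), radius 1/36
t1: after 1 affine step, its disk has center (0, 1/2), radius 1/6


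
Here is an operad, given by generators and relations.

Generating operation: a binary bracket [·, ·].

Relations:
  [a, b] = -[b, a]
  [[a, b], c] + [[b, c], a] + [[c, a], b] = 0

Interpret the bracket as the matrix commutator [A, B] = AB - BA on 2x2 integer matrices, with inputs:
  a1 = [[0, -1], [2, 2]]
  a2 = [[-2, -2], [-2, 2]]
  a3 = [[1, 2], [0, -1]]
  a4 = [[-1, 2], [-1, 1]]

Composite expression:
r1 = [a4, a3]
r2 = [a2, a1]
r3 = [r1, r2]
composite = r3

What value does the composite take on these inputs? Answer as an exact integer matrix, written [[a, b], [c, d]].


[[-96, -96], [-24, 96]]

[a4, a3] = [[2, -8], [-2, -2]]
[a2, a1] = [[-6, 0], [12, 6]]
[[a4, a3], [a2, a1]] = [[-96, -96], [-24, 96]]


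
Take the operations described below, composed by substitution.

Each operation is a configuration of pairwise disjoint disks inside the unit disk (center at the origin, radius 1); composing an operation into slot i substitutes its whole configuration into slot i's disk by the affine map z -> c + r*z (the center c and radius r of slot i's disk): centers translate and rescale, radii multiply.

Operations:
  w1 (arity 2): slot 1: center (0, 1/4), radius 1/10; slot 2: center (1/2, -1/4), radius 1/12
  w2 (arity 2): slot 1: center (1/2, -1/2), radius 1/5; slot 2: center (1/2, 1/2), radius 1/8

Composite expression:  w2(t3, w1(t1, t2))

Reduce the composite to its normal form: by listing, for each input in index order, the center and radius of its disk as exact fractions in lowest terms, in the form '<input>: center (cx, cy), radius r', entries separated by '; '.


t1: center (1/2, 17/32), radius 1/80; t2: center (9/16, 15/32), radius 1/96; t3: center (1/2, -1/2), radius 1/5
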